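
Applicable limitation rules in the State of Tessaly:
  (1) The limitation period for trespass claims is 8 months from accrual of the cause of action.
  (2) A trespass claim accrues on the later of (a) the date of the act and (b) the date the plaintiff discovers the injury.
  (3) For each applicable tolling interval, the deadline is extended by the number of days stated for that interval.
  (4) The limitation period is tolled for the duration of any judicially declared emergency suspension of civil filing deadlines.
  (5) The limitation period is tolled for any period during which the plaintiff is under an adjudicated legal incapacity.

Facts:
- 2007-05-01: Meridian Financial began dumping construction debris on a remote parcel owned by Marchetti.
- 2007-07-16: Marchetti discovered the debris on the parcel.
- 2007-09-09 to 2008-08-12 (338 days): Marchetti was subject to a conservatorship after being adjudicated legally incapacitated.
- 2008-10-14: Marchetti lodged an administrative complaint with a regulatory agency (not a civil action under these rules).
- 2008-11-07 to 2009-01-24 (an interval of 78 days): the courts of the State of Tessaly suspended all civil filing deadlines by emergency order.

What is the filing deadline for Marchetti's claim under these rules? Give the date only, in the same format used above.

2009-05-06

The claim accrued on 2007-07-16 — the later of the 2007-05-01 act and the 2007-07-16 discovery.
Adding the 8 months base period to 2007-07-16 gives a deadline of 2008-03-16, before any tolling.
Because the plaintiff's legal incapacity ran from 2007-09-09 to 2008-08-12, the deadline is extended by 338 days to 2009-02-17.
The emergency suspension of filing deadlines from 2008-11-07 to 2009-01-24 tolled the period for 78 days, extending the deadline to 2009-05-06.
None of the other events listed affects the running of the period under the stated rules.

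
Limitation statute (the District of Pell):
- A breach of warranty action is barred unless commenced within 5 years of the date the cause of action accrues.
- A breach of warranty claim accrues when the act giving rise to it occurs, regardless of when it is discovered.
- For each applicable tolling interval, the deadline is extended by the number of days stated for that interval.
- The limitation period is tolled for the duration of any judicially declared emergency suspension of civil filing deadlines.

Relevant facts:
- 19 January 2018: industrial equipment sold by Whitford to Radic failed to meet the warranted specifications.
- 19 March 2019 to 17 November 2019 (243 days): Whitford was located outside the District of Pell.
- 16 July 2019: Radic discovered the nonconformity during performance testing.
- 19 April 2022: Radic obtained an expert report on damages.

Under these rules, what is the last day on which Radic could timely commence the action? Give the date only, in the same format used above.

Because the rule ties accrual to occurrence, the claim accrued on 19 January 2018, not on the 16 July 2019 discovery date.
Adding the 5 years base period to 19 January 2018 gives a deadline of 19 January 2023, before any tolling.
The defendant's absence from the jurisdiction from 19 March 2019 to 17 November 2019 does not toll the period, because no stated rule makes the defendant's absence a tolling event.
Nothing else in the chronology tolls or restarts the period.

19 January 2023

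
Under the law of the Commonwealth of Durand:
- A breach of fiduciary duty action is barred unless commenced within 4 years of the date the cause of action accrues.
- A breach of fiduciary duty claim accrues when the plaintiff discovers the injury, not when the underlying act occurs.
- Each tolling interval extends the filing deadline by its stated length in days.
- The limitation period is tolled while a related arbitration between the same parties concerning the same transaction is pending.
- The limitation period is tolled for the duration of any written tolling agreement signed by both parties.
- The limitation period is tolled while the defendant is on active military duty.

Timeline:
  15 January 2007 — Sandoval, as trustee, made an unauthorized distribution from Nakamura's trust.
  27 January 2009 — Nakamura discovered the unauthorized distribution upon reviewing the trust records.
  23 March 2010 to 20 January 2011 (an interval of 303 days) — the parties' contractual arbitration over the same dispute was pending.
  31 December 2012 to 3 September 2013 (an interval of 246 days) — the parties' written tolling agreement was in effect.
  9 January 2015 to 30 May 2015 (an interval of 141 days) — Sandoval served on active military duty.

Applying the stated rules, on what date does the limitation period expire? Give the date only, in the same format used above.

The claim did not accrue until Nakamura discovered the injury on 27 January 2009; the 15 January 2007 act date does not start the clock under the stated rule.
Adding the 4 years base period to 27 January 2009 gives a deadline of 27 January 2013, before any tolling.
The pending related arbitration from 23 March 2010 to 20 January 2011 tolled the period for 303 days, extending the deadline to 26 November 2013.
The written tolling agreement from 31 December 2012 to 3 September 2013 tolled the period for 246 days, extending the deadline to 30 July 2014.
The defendant's active military service from 9 January 2015 to 30 May 2015 began after the period had already run on 30 July 2014, so it has no tolling effect.

30 July 2014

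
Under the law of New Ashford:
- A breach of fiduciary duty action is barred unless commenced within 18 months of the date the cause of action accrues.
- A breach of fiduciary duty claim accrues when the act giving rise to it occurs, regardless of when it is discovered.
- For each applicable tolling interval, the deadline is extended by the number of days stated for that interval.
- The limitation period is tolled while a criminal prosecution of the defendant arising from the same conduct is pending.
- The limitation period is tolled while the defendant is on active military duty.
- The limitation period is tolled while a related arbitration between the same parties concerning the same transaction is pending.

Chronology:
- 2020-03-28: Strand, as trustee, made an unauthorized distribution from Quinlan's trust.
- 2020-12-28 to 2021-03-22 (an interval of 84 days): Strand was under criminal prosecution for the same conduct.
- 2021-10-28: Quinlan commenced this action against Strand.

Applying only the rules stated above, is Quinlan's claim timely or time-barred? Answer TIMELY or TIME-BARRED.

TIMELY

The cause of action accrued on 2020-03-28, the date of the act.
18 months from 2020-03-28 is 2021-09-28.
The period was tolled for 84 days by the pending criminal prosecution (2020-12-28 to 2021-03-22), pushing the deadline to 2021-12-21.
The 2021-10-28 filing precedes the 2021-12-21 deadline; the claim is timely.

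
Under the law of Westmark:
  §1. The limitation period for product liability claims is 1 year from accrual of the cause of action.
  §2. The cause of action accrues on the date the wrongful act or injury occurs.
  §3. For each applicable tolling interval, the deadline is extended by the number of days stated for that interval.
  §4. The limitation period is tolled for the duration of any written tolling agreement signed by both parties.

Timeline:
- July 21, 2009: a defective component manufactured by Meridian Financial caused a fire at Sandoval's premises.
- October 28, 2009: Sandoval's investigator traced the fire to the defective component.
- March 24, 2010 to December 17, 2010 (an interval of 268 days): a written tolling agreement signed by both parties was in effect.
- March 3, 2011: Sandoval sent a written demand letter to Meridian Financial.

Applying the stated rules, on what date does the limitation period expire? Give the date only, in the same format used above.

Accrual is governed by the date of the act, so the period began to run on July 21, 2009; the later discovery on October 28, 2009 is irrelevant under the stated rule.
The untolled deadline — 1 year after July 21, 2009 — is July 21, 2010.
The written tolling agreement from March 24, 2010 to December 17, 2010 tolled the period for 268 days, extending the deadline to April 15, 2011.
None of the other events listed affects the running of the period under the stated rules.

April 15, 2011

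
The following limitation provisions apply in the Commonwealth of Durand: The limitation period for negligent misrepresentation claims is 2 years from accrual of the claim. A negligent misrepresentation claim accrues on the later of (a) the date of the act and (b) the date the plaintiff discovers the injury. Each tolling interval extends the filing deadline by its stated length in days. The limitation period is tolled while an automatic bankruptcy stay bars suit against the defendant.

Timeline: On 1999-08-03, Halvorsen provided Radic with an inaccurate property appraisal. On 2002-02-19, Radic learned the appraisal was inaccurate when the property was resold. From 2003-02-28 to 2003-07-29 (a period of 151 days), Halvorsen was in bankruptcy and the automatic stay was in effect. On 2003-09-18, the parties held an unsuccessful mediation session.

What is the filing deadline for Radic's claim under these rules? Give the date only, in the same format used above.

2004-07-19

The claim accrued on 2002-02-19 — the later of the 1999-08-03 act and the 2002-02-19 discovery.
Adding the 2 years base period to 2002-02-19 gives a deadline of 2004-02-19, before any tolling.
The automatic bankruptcy stay from 2003-02-28 to 2003-07-29 tolled the period for 151 days, extending the deadline to 2004-07-19.
The other events in the timeline have no effect on the limitation period under the stated rules.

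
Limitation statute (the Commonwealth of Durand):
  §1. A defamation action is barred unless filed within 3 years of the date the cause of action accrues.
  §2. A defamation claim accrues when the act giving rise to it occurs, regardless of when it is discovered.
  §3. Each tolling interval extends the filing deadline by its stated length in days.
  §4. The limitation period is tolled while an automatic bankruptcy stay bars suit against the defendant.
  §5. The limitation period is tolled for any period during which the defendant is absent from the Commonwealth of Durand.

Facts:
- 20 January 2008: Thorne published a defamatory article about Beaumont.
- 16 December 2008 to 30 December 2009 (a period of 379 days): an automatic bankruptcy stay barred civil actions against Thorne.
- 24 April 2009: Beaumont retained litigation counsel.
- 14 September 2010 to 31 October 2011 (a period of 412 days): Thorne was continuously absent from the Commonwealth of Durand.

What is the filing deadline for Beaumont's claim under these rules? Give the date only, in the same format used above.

The cause of action accrued on 20 January 2008, the date of the act.
3 years from 20 January 2008 is 20 January 2011.
The automatic bankruptcy stay from 16 December 2008 to 30 December 2009 tolled the period for 379 days, extending the deadline to 3 February 2012.
The period was tolled for 412 days by the defendant's absence from the jurisdiction (14 September 2010 to 31 October 2011), pushing the deadline to 21 March 2013.
Nothing else in the chronology tolls or restarts the period.

21 March 2013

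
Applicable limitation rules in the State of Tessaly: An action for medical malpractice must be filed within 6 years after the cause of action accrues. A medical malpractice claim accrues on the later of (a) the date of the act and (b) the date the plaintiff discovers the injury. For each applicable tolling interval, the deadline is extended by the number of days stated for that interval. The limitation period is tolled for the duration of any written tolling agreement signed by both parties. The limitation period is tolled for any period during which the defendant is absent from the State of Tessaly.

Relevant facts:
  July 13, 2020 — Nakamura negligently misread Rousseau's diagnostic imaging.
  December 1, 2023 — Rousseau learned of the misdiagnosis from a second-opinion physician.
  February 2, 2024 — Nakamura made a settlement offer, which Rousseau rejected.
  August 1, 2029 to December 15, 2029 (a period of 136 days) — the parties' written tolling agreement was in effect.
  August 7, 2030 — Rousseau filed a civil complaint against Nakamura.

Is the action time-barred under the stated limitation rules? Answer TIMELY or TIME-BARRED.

Taking the later of the act (July 13, 2020) and discovery (December 1, 2023), the claim accrued on December 1, 2023.
Adding the 6 years base period to December 1, 2023 gives a deadline of December 1, 2029, before any tolling.
The period was tolled for 136 days by the written tolling agreement (August 1, 2029 to December 15, 2029), pushing the deadline to April 16, 2030.
Nothing else in the chronology tolls or restarts the period.
The August 7, 2030 filing falls after the April 16, 2030 deadline; the claim is time-barred.

TIME-BARRED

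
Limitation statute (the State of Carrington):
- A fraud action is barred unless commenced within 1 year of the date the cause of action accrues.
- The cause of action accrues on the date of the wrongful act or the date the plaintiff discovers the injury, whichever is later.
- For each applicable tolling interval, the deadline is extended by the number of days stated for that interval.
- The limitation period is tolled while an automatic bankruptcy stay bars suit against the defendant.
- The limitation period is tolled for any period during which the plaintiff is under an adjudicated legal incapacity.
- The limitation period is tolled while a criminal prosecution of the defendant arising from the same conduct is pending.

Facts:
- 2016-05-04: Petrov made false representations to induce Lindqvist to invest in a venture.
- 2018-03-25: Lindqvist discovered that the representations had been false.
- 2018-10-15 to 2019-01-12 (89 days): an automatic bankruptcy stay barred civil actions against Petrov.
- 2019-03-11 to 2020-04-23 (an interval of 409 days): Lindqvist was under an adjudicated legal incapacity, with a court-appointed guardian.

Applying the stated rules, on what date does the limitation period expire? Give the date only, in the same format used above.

The claim accrued on 2018-03-25 — the later of the 2016-05-04 act and the 2018-03-25 discovery.
The untolled deadline — 1 year after 2018-03-25 — is 2019-03-25.
Because the automatic bankruptcy stay ran from 2018-10-15 to 2019-01-12, the deadline is extended by 89 days to 2019-06-22.
The period was tolled for 409 days by the plaintiff's legal incapacity (2019-03-11 to 2020-04-23), pushing the deadline to 2020-08-04.

2020-08-04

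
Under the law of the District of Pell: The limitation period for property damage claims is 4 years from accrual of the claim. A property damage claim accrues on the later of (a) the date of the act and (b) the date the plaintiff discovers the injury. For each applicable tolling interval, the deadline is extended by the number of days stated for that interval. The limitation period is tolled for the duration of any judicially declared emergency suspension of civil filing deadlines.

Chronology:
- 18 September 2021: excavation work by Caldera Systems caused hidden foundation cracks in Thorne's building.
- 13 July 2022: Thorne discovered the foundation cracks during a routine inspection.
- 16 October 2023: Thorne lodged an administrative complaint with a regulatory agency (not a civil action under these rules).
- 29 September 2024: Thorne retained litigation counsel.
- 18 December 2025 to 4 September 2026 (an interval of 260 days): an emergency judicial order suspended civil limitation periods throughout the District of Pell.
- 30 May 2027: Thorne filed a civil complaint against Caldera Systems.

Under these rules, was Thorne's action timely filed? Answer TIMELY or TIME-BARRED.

Because discovery on 13 July 2022 post-dates the 18 September 2021 act, accrual under the later-of rule falls on 13 July 2022.
The untolled deadline — 4 years after 13 July 2022 — is 13 July 2026.
The emergency suspension of filing deadlines from 18 December 2025 to 4 September 2026 tolled the period for 260 days, extending the deadline to 30 March 2027.
Nothing else in the chronology tolls or restarts the period.
Thorne filed on 30 May 2027, after the 30 March 2027 deadline, so the action is time-barred.

TIME-BARRED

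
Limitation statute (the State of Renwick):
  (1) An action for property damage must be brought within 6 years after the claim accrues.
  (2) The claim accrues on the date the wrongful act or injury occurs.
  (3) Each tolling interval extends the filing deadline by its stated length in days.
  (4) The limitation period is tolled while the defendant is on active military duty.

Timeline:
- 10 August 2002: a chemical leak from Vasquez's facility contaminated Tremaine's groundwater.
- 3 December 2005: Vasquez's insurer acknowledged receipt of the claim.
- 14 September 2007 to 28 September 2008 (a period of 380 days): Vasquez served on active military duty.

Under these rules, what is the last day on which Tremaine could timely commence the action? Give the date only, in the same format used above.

The claim accrued on 10 August 2002, the date of the act.
The untolled deadline — 6 years after 10 August 2002 — is 10 August 2008.
Because the defendant's active military service ran from 14 September 2007 to 28 September 2008, the deadline is extended by 380 days to 25 August 2009.
Nothing else in the chronology tolls or restarts the period.

25 August 2009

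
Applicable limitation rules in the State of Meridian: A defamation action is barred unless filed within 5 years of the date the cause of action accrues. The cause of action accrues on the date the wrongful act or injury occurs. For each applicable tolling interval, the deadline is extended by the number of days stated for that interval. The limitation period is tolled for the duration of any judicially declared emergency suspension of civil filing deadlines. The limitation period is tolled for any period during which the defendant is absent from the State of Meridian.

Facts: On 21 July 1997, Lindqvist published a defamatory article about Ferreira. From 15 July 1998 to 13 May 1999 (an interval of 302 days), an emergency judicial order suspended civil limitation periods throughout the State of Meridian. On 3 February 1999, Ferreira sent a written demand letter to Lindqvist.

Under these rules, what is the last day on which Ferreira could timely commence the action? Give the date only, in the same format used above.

19 May 2003

The cause of action accrued on 21 July 1997, the date of the act.
5 years from 21 July 1997 is 21 July 2002.
The period was tolled for 302 days by the emergency suspension of filing deadlines (15 July 1998 to 13 May 1999), pushing the deadline to 19 May 2003.
None of the other events listed affects the running of the period under the stated rules.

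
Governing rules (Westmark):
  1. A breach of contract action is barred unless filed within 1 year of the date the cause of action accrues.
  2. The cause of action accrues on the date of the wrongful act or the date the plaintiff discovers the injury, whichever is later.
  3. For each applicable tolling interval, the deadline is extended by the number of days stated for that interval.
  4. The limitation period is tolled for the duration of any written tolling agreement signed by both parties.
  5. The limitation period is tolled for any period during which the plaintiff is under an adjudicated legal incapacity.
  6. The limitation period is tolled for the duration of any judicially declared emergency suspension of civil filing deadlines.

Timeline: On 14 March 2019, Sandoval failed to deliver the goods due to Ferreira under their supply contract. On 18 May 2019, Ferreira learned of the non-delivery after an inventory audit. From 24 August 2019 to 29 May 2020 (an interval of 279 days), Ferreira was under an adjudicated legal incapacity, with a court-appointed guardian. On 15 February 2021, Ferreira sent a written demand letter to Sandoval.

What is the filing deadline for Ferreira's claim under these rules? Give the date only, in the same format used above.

Because discovery on 18 May 2019 post-dates the 14 March 2019 act, accrual under the later-of rule falls on 18 May 2019.
The untolled deadline — 1 year after 18 May 2019 — is 18 May 2020.
The plaintiff's legal incapacity from 24 August 2019 to 29 May 2020 tolled the period for 279 days, extending the deadline to 21 February 2021.
None of the other events listed affects the running of the period under the stated rules.

21 February 2021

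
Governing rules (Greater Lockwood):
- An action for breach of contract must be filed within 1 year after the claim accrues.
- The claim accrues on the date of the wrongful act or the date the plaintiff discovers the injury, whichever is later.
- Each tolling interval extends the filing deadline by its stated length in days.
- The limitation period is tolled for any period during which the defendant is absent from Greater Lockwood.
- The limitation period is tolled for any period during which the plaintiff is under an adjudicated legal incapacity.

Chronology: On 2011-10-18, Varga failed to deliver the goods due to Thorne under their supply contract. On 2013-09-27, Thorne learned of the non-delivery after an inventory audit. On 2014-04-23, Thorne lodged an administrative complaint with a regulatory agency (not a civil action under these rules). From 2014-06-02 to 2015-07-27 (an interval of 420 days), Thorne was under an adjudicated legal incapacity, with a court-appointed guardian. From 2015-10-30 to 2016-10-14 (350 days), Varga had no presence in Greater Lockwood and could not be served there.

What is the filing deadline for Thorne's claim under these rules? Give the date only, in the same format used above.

Taking the later of the act (2011-10-18) and discovery (2013-09-27), the claim accrued on 2013-09-27.
Adding the 1 year base period to 2013-09-27 gives a deadline of 2014-09-27, before any tolling.
The period was tolled for 420 days by the plaintiff's legal incapacity (2014-06-02 to 2015-07-27), pushing the deadline to 2015-11-21.
Because the defendant's absence from the jurisdiction ran from 2015-10-30 to 2016-10-14, the deadline is extended by 350 days to 2016-11-05.
Nothing else in the chronology tolls or restarts the period.

2016-11-05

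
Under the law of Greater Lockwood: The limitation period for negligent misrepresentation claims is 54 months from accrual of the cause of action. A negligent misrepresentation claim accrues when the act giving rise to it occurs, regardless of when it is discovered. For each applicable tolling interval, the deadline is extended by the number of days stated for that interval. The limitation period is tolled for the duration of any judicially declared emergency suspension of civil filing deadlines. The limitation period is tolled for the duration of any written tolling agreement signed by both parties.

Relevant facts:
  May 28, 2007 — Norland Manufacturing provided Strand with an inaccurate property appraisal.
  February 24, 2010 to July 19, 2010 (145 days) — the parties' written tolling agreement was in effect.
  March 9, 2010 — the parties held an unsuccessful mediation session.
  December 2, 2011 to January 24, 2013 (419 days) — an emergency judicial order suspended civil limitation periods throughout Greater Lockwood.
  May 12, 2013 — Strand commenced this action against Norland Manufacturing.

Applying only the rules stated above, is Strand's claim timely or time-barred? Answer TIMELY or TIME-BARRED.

The cause of action accrued on May 28, 2007, the date of the act.
The untolled deadline — 54 months after May 28, 2007 — is November 28, 2011.
The written tolling agreement from February 24, 2010 to July 19, 2010 tolled the period for 145 days, extending the deadline to April 21, 2012.
The period was tolled for 419 days by the emergency suspension of filing deadlines (December 2, 2011 to January 24, 2013), pushing the deadline to June 14, 2013.
None of the other events listed affects the running of the period under the stated rules.
The May 12, 2013 filing precedes the June 14, 2013 deadline; the claim is timely.

TIMELY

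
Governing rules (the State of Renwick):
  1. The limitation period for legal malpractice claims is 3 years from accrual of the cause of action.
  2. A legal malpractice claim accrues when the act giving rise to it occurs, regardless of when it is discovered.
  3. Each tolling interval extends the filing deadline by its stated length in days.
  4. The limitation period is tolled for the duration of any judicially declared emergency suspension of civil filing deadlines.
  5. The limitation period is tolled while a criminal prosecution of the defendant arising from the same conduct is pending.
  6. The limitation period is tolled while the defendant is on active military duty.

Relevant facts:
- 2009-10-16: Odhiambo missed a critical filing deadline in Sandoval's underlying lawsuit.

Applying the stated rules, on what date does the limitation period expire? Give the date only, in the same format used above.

2012-10-16

The limitation period began to run on 2009-10-16.
The untolled deadline — 3 years after 2009-10-16 — is 2012-10-16.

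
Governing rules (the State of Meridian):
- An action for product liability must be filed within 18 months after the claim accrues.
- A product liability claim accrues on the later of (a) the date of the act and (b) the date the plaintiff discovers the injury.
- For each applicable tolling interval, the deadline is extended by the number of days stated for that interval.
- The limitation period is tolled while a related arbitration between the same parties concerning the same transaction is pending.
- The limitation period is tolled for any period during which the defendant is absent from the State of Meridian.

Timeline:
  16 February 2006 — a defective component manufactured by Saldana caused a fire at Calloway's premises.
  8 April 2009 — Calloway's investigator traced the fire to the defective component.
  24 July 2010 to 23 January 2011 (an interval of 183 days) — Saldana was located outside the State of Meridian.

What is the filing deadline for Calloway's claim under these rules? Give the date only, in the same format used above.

The claim accrued on 8 April 2009 — the later of the 16 February 2006 act and the 8 April 2009 discovery.
The untolled deadline — 18 months after 8 April 2009 — is 8 October 2010.
The period was tolled for 183 days by the defendant's absence from the jurisdiction (24 July 2010 to 23 January 2011), pushing the deadline to 9 April 2011.

9 April 2011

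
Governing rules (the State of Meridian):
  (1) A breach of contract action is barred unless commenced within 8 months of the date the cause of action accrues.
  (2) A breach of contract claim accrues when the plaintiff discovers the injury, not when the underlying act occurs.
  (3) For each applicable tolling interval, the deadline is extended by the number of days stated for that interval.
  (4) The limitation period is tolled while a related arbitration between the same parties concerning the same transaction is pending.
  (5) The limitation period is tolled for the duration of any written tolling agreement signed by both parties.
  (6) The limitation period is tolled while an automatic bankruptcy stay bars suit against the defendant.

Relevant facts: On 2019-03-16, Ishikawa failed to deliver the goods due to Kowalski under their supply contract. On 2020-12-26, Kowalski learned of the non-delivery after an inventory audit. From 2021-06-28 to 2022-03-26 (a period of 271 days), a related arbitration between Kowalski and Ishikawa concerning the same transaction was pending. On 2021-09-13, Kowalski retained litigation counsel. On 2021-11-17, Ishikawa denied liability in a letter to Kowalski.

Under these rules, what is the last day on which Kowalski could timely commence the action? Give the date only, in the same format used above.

2022-05-24

Accrual is tied to discovery, so the period began on 2020-12-26 rather than on 2019-03-16 when the act occurred.
Adding the 8 months base period to 2020-12-26 gives a deadline of 2021-08-26, before any tolling.
The pending related arbitration from 2021-06-28 to 2022-03-26 tolled the period for 271 days, extending the deadline to 2022-05-24.
Nothing else in the chronology tolls or restarts the period.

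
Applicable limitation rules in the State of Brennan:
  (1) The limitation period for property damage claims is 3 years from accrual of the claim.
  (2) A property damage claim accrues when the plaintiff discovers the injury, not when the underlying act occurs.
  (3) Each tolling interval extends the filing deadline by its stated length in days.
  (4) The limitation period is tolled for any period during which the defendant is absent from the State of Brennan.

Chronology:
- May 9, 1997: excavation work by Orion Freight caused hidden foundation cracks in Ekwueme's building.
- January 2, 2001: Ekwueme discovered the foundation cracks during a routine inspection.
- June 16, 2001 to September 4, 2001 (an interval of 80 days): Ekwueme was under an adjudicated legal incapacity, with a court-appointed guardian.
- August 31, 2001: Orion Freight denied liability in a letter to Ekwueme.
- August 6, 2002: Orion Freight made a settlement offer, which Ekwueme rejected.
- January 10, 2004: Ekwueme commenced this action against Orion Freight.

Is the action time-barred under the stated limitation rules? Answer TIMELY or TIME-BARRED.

Accrual is tied to discovery, so the period began on January 2, 2001 rather than on May 9, 1997 when the act occurred.
Adding the 3 years base period to January 2, 2001 gives a deadline of January 2, 2004, before any tolling.
The plaintiff's legal incapacity from June 16, 2001 to September 4, 2001 does not toll the period, because no stated rule makes the plaintiff's incapacity a tolling event.
The other events in the timeline have no effect on the limitation period under the stated rules.
Ekwueme filed on January 10, 2004, after the January 2, 2004 deadline, so the action is time-barred.

TIME-BARRED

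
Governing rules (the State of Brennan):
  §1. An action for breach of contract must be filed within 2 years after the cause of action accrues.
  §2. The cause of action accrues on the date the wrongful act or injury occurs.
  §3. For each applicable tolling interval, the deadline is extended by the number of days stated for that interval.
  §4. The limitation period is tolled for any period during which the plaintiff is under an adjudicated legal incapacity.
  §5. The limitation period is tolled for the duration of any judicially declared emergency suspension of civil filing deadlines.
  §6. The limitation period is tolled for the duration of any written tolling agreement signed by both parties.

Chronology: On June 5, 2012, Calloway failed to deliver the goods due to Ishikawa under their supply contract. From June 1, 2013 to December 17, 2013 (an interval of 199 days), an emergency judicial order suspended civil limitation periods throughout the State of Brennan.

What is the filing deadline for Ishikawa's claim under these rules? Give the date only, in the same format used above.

The claim accrued on June 5, 2012, when the wrongful act occurred.
Adding the 2 years base period to June 5, 2012 gives a deadline of June 5, 2014, before any tolling.
The emergency suspension of filing deadlines from June 1, 2013 to December 17, 2013 tolled the period for 199 days, extending the deadline to December 21, 2014.

December 21, 2014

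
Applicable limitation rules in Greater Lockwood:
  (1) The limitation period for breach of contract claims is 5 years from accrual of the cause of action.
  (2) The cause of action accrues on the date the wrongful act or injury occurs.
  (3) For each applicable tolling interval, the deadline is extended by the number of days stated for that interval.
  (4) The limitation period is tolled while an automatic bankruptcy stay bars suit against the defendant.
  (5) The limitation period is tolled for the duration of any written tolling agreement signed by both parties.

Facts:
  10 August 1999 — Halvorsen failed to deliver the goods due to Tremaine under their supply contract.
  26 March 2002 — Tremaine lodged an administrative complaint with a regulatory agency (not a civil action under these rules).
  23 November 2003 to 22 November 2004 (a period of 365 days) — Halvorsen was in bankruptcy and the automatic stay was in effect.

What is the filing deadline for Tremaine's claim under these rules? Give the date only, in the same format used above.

10 August 2005

The limitation period began to run on 10 August 1999.
The untolled deadline — 5 years after 10 August 1999 — is 10 August 2004.
The period was tolled for 365 days by the automatic bankruptcy stay (23 November 2003 to 22 November 2004), pushing the deadline to 10 August 2005.
The other events in the timeline have no effect on the limitation period under the stated rules.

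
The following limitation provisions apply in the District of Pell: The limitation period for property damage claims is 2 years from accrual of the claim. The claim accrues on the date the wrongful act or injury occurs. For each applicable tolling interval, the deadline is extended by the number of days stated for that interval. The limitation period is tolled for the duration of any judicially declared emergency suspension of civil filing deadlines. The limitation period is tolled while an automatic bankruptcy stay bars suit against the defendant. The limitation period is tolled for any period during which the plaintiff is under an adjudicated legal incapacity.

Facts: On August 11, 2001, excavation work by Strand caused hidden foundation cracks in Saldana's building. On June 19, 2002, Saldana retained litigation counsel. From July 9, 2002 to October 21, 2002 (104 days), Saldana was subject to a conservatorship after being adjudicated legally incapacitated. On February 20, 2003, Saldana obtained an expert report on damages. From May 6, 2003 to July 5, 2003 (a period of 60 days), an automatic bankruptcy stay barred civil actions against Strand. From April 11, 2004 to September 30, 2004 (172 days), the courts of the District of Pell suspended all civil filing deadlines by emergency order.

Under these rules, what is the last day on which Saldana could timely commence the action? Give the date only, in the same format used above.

January 22, 2004

The claim accrued on August 11, 2001, when the wrongful act occurred.
The untolled deadline — 2 years after August 11, 2001 — is August 11, 2003.
The period was tolled for 104 days by the plaintiff's legal incapacity (July 9, 2002 to October 21, 2002), pushing the deadline to November 23, 2003.
Because the automatic bankruptcy stay ran from May 6, 2003 to July 5, 2003, the deadline is extended by 60 days to January 22, 2004.
The emergency suspension of filing deadlines from April 11, 2004 to September 30, 2004 began after the period had already run on January 22, 2004, so it has no tolling effect.
Nothing else in the chronology tolls or restarts the period.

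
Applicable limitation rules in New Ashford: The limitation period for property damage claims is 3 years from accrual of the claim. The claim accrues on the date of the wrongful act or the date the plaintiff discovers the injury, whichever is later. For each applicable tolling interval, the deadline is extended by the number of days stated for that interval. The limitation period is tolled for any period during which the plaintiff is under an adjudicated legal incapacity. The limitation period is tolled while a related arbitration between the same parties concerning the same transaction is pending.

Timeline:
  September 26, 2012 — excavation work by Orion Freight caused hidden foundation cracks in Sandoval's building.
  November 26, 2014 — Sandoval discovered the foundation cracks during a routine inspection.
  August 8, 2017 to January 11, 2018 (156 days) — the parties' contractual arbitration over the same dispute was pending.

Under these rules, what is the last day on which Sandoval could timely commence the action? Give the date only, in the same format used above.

May 1, 2018

Taking the later of the act (September 26, 2012) and discovery (November 26, 2014), the claim accrued on November 26, 2014.
3 years from November 26, 2014 is November 26, 2017.
The period was tolled for 156 days by the pending related arbitration (August 8, 2017 to January 11, 2018), pushing the deadline to May 1, 2018.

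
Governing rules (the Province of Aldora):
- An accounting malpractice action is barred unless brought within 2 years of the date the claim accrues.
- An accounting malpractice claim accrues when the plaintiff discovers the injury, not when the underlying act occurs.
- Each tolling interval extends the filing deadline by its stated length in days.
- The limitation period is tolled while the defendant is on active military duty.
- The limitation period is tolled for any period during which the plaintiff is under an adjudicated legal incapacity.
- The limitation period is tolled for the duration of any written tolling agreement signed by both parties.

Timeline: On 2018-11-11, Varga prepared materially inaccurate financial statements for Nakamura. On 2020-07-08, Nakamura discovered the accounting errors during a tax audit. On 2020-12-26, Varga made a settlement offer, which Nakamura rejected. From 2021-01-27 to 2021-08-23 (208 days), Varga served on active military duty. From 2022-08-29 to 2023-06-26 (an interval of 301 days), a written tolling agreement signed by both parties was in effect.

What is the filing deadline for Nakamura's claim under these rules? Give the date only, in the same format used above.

2023-11-29

Under the discovery rule, the claim accrued on 2020-07-08, when Nakamura discovered the injury — not on the 2018-11-11 date of the underlying act.
Adding the 2 years base period to 2020-07-08 gives a deadline of 2022-07-08, before any tolling.
The period was tolled for 208 days by the defendant's active military service (2021-01-27 to 2021-08-23), pushing the deadline to 2023-02-01.
The period was tolled for 301 days by the written tolling agreement (2022-08-29 to 2023-06-26), pushing the deadline to 2023-11-29.
The other events in the timeline have no effect on the limitation period under the stated rules.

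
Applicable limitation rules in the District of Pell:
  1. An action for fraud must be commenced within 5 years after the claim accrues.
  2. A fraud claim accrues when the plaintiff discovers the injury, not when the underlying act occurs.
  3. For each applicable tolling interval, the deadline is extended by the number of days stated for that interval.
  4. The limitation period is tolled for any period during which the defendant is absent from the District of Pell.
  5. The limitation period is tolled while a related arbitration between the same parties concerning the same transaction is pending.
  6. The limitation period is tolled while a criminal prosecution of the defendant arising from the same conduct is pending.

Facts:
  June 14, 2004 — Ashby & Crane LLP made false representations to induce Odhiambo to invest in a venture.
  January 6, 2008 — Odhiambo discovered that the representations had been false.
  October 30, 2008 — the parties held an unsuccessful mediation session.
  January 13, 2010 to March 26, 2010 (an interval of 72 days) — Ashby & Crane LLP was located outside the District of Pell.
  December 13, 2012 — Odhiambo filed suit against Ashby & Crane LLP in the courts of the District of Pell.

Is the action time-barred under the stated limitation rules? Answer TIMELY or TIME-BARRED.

TIMELY

Accrual is tied to discovery, so the period began on January 6, 2008 rather than on June 14, 2004 when the act occurred.
Adding the 5 years base period to January 6, 2008 gives a deadline of January 6, 2013, before any tolling.
The period was tolled for 72 days by the defendant's absence from the jurisdiction (January 13, 2010 to March 26, 2010), pushing the deadline to March 19, 2013.
Nothing else in the chronology tolls or restarts the period.
The December 13, 2012 filing precedes the March 19, 2013 deadline; the claim is timely.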